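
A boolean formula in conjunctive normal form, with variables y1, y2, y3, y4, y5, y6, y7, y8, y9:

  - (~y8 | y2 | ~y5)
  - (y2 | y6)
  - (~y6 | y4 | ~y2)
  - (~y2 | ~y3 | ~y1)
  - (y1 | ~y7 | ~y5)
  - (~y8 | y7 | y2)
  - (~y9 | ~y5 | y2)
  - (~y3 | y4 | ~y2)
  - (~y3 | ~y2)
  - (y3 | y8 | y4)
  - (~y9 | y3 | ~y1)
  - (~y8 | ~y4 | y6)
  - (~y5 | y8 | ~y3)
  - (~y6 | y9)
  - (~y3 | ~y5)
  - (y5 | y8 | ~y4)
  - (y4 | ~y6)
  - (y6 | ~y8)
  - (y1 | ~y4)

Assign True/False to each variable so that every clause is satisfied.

y1 = True, y2 = True, y3 = False, y4 = True, y5 = True, y6 = False, y7 = True, y8 = False, y9 = False

Set y1 = True and propagate.
Branch on y2: take y2 = True.
  then y3 is forced to False.
  then y9 is forced to False.
  then y6 is forced to False.
  then y8 is forced to False.
  then y4 is forced to True.
  then y5 is forced to True.
y7 is now unconstrained; take y7 = True.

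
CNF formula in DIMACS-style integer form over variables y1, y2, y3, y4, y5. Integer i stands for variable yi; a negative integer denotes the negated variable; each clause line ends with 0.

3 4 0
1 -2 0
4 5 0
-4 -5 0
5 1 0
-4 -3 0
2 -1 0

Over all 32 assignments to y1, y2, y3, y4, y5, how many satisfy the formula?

3

The models are:
  y1=0 y2=0 y3=1 y4=0 y5=1
  y1=1 y2=1 y3=0 y4=1 y5=0
  y1=1 y2=1 y3=1 y4=0 y5=1
That's 3 in total.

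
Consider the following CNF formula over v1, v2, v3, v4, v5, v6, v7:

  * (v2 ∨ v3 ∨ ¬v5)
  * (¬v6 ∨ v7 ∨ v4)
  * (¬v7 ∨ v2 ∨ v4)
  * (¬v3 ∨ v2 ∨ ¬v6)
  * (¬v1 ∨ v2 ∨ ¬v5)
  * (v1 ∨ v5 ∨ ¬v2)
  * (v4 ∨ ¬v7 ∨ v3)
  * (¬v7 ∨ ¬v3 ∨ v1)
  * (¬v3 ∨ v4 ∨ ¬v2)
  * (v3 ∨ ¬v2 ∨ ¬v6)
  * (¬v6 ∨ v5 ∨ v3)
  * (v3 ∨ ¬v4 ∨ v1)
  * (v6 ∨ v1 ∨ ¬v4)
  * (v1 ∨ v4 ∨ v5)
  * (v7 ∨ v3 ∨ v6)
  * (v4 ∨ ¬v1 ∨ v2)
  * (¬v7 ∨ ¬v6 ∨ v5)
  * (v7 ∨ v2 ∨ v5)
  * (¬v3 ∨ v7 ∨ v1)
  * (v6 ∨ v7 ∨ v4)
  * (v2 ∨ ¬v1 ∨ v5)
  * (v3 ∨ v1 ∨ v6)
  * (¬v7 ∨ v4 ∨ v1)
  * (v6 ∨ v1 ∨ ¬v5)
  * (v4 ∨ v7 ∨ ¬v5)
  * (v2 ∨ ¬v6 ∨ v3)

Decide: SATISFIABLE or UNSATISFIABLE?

SATISFIABLE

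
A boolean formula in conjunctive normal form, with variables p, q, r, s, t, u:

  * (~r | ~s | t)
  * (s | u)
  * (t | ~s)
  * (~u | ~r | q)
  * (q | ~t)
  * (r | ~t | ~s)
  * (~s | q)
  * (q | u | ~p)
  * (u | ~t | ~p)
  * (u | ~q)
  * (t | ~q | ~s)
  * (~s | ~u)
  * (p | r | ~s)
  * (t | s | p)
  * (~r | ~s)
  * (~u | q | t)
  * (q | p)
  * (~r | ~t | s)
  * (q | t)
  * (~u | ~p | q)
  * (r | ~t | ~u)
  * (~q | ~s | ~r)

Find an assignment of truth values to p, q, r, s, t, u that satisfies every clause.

p=T, q=T, r=T, s=F, t=F, u=T

Branch on p: take p = True.
Set q = True and propagate.
  then u is forced to True.
  then s is forced to False.
The remaining clauses are satisfied by r = True, t = False.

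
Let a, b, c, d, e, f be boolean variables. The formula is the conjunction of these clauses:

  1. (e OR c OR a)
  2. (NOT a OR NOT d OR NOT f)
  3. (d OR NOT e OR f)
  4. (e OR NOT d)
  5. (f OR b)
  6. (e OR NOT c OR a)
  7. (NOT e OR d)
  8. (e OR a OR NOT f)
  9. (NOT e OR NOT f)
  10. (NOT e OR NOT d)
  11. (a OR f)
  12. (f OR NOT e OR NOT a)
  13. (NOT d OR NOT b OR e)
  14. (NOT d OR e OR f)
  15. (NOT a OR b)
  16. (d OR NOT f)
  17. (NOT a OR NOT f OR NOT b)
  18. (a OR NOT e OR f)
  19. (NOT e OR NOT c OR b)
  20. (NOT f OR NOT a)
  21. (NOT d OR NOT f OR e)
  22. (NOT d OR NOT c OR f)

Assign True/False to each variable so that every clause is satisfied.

a = True, b = True, c = True, d = False, e = False, f = False

Branch on a: take a = True.
  then b is forced to True.
  then f is forced to False.
  then e is forced to False.
  then d is forced to False.
c is now unconstrained; take c = True.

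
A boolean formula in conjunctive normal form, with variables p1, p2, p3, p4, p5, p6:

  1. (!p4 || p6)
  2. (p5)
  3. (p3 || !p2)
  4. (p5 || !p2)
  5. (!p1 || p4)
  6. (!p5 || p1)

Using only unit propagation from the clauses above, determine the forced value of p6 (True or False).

True

(p5) stands alone — p5 = True.
(!p5 || p1) with p5 = True leaves only p1, so p1 = True.
(!p1 || p4) with p1 = True leaves only p4, so p4 = True.
(p6 || !p4): since p4 = True, the clause reduces to (p6). p6 = True.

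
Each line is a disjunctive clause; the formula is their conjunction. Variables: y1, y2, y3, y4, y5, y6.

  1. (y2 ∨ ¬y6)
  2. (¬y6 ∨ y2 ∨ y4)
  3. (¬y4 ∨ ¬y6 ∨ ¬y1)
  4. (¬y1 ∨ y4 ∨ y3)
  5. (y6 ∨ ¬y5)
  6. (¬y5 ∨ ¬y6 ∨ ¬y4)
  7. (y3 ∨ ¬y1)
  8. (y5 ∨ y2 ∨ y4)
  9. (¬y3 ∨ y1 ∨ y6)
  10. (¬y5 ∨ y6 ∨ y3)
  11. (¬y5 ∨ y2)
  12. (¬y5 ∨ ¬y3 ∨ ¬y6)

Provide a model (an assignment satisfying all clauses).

Set y1 = False and propagate.
Try y2 = False.
  then y6 is forced to False.
  then y5 is forced to False.
  then y4 is forced to True.
  then y3 is forced to False.
Every clause has at least one true literal under this assignment.
Check each clause:
  1. (y2 ∨ ¬y6) — ¬y6 is true.
  2. (¬y6 ∨ y2 ∨ y4) — ¬y6 is true.
  3. (¬y1 ∨ ¬y4 ∨ ¬y6) — ¬y6 is true.
  4. (y4 ∨ ¬y1 ∨ y3) — y4 is true.
  5. (y6 ∨ ¬y5) — ¬y5 is true.
  6. (¬y6 ∨ ¬y4 ∨ ¬y5) — ¬y6 is true.
  7. (y3 ∨ ¬y1) — ¬y1 is true.
  8. (y5 ∨ y4 ∨ y2) — y4 is true.
  9. (¬y3 ∨ y6 ∨ y1) — ¬y3 is true.
  10. (y3 ∨ y6 ∨ ¬y5) — ¬y5 is true.
  11. (¬y5 ∨ y2) — ¬y5 is true.
  12. (¬y3 ∨ ¬y5 ∨ ¬y6) — ¬y6 is true.

y1=False, y2=False, y3=False, y4=True, y5=False, y6=False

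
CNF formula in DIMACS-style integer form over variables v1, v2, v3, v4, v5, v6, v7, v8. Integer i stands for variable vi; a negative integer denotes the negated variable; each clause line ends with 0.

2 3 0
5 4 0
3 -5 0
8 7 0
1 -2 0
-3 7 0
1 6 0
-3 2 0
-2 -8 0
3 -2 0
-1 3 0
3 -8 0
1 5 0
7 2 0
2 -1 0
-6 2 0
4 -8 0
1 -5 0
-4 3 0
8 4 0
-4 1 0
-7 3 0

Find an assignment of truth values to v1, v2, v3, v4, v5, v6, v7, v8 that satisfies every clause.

v1=1, v2=1, v3=1, v4=1, v5=1, v6=1, v7=1, v8=0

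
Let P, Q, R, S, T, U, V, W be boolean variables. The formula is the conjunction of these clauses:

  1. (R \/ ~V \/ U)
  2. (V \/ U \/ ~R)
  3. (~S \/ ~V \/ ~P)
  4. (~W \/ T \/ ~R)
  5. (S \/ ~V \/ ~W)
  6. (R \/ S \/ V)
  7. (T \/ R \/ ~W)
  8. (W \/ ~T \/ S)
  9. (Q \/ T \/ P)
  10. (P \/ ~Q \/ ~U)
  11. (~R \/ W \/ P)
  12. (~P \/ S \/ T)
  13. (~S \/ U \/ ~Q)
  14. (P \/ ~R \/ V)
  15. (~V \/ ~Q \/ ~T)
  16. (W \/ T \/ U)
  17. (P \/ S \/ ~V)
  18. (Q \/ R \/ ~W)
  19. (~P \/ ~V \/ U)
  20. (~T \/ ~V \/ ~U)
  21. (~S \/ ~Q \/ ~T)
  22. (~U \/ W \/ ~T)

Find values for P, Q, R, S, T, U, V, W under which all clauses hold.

P=1, Q=1, R=1, S=0, T=1, U=1, V=0, W=1

Set P = True and propagate.
The remaining clauses are satisfied by Q = True, R = True, S = False, T = True, U = True, V = False, W = True.
Every clause has at least one true literal under this assignment.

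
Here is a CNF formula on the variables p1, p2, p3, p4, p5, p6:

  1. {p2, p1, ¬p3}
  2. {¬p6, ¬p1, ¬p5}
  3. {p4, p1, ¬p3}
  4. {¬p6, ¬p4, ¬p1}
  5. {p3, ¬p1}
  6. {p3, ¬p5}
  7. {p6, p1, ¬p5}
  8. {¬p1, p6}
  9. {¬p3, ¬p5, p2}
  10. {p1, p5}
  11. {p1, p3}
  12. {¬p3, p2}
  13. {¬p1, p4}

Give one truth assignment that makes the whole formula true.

p1 = F, p2 = T, p3 = T, p4 = T, p5 = T, p6 = T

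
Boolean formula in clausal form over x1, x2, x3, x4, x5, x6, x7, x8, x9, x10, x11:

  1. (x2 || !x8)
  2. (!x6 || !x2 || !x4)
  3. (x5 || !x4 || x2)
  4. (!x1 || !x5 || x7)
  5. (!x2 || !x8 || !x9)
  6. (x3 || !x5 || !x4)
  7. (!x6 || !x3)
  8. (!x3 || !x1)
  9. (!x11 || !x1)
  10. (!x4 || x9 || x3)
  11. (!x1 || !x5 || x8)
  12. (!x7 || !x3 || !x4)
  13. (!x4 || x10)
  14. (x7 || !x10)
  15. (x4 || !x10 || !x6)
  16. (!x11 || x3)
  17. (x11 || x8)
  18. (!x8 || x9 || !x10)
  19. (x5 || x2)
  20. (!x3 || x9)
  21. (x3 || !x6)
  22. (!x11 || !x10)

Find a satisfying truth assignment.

x1=T, x2=T, x3=F, x4=F, x5=F, x6=F, x7=T, x8=T, x9=F, x10=F, x11=F

Check each clause:
  1. (!x8 || x2) — x2 is true.
  2. (!x6 || !x2 || !x4) — !x6 is true.
  3. (!x4 || x5 || x2) — x2 is true.
  4. (!x5 || !x1 || x7) — !x5 is true.
  5. (!x8 || !x9 || !x2) — !x9 is true.
  6. (!x5 || !x4 || x3) — !x5 is true.
  7. (!x6 || !x3) — !x6 is true.
  8. (!x3 || !x1) — !x3 is true.
  9. (!x11 || !x1) — !x11 is true.
  10. (x9 || !x4 || x3) — !x4 is true.
  11. (!x5 || x8 || !x1) — x8 is true.
  12. (!x3 || !x7 || !x4) — !x4 is true.
  13. (x10 || !x4) — !x4 is true.
  14. (!x10 || x7) — !x10 is true.
  15. (!x10 || !x6 || x4) — !x6 is true.
  16. (x3 || !x11) — !x11 is true.
  17. (x11 || x8) — x8 is true.
  18. (x9 || !x10 || !x8) — !x10 is true.
  19. (x2 || x5) — x2 is true.
  20. (x9 || !x3) — !x3 is true.
  21. (!x6 || x3) — !x6 is true.
  22. (!x11 || !x10) — !x11 is true.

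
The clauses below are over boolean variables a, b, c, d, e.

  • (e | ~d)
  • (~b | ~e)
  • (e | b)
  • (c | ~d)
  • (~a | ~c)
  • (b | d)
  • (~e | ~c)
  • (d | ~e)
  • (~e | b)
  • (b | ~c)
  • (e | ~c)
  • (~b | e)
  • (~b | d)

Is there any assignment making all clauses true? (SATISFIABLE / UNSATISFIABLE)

UNSATISFIABLE

e = True:
  propagation gives b=False; an empty clause results — contradiction.
e = False:
  propagation gives d=False, b=True; an empty clause results — contradiction.
Every branch closes, so no satisfying assignment exists.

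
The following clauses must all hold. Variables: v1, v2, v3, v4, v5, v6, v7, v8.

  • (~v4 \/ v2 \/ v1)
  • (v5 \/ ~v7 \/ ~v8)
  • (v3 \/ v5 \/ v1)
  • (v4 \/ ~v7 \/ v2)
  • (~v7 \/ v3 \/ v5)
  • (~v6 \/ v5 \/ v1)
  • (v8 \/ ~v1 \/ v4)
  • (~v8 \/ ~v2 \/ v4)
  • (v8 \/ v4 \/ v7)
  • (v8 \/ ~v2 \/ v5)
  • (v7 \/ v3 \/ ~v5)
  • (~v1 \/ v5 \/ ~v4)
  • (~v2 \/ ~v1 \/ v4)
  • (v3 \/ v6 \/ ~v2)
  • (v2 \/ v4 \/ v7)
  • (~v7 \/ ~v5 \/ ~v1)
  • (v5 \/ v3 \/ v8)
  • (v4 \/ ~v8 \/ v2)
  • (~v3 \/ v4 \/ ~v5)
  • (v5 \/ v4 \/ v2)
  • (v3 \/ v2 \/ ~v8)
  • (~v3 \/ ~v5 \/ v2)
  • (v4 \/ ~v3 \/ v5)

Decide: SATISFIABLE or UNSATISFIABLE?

SATISFIABLE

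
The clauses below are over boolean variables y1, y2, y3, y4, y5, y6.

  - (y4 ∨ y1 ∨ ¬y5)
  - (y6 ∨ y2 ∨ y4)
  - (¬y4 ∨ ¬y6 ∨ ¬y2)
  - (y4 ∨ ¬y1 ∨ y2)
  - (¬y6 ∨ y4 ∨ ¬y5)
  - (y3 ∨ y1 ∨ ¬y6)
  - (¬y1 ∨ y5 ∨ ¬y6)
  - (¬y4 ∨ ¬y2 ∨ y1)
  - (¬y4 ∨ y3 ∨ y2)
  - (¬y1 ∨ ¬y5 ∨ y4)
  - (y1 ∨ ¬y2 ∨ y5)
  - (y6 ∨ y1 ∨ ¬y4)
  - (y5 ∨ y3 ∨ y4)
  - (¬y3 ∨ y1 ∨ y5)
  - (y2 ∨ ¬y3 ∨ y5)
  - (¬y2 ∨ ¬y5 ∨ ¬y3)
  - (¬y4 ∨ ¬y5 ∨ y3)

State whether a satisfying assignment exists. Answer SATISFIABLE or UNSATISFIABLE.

SATISFIABLE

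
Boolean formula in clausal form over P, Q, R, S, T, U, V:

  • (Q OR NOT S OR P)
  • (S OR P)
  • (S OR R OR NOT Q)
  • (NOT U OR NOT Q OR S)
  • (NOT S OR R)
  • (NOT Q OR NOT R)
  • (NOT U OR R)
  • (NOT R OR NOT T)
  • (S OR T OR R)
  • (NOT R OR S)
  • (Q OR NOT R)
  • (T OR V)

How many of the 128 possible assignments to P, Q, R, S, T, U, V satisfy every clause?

2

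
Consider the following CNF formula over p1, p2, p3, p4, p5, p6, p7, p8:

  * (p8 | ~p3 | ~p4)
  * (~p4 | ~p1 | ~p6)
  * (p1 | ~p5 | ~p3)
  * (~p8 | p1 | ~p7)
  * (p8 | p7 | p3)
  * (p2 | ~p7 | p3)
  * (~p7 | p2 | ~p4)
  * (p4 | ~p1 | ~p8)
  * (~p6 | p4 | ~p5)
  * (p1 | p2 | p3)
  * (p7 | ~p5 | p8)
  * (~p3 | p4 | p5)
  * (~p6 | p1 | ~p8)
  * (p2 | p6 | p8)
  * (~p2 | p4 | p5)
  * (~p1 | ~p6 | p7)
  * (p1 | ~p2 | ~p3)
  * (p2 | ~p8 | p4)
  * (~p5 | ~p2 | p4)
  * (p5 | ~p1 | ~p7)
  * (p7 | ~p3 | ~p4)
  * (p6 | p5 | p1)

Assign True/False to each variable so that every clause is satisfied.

p1 = T, p2 = F, p3 = F, p4 = T, p5 = T, p6 = F, p7 = F, p8 = T

Set p1 = True and propagate.
Branch on p2: take p2 = False.
The remaining clauses are satisfied by p3 = False, p4 = True, p5 = True, p6 = False, p7 = False, p8 = True.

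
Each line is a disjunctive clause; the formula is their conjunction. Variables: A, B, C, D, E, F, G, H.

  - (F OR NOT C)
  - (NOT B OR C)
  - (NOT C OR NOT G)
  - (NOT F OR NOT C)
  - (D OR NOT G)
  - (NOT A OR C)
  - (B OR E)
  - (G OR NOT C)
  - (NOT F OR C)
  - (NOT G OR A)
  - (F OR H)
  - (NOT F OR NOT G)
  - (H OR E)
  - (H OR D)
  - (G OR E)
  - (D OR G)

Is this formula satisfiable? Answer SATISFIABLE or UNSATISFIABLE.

Pure literal: D appears only positively; assign D = True.
Pure literal: E appears only positively; assign E = True.
Branch on A: take A = False.
  then G is forced to False.
  then C is forced to False.
  then B is forced to False.
  then F is forced to False.
  then H is forced to True.
Every clause has at least one true literal under this assignment.
So A=F, B=F, C=F, D=T, E=T, F=F, G=F, H=T is a satisfying assignment.

SATISFIABLE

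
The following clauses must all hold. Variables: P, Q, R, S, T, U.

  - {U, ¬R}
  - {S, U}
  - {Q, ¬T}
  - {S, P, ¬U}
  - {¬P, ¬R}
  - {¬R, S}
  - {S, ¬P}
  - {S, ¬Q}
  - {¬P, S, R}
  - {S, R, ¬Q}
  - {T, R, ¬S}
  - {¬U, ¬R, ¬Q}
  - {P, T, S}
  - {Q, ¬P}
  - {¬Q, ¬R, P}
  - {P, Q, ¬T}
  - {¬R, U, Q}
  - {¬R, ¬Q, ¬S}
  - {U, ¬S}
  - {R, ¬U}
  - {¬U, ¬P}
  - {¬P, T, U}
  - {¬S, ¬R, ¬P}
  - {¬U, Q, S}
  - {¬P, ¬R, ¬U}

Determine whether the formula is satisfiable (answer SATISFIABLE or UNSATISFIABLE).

Branch on P: take P = False.
Branch on Q: take Q = False.
  then T is forced to False.
  then S is forced to True.
  then R is forced to True.
  then U is forced to True.
So P=0, Q=0, R=1, S=1, T=0, U=1 is a satisfying assignment.

SATISFIABLE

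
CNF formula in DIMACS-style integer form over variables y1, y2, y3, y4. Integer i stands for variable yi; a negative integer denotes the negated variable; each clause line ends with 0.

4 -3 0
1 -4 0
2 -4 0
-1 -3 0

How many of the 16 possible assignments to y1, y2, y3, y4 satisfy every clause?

5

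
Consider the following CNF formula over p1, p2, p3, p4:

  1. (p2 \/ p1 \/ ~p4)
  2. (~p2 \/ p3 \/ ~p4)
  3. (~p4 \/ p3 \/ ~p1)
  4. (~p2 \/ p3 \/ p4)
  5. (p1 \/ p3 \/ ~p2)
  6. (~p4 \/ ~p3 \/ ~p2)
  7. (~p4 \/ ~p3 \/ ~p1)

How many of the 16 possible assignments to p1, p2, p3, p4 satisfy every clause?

6

The models are:
  p1=F p2=F p3=F p4=F
  p1=F p2=F p3=T p4=F
  p1=F p2=T p3=T p4=F
  p1=T p2=F p3=F p4=F
  p1=T p2=F p3=T p4=F
  p1=T p2=T p3=T p4=F
That's 6 in total.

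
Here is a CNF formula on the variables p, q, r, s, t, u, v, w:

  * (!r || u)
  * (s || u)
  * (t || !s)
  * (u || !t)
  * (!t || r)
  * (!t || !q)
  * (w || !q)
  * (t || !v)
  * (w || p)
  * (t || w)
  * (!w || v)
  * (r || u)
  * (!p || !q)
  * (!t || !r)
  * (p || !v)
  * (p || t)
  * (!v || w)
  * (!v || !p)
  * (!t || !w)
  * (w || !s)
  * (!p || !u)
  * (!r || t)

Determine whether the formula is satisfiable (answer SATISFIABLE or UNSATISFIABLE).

UNSATISFIABLE

t = True:
  propagation gives u=True, r=True; an empty clause results — contradiction.
t = False:
  propagation gives s=False, u=True, v=False, w=True; an empty clause results — contradiction.
Every branch closes, so no satisfying assignment exists.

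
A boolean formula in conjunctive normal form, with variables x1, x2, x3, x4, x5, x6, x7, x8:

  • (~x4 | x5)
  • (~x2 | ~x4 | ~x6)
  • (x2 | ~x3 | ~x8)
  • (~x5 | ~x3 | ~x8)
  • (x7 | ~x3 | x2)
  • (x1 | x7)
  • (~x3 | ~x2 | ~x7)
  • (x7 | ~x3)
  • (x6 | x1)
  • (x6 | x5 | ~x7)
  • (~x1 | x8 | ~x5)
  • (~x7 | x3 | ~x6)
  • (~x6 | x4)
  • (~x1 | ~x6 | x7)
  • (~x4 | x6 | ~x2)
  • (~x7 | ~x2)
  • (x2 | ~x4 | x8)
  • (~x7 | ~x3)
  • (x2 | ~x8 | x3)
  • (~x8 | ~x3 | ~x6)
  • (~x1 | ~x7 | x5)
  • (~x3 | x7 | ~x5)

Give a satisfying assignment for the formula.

x1=1, x2=1, x3=0, x4=0, x5=0, x6=0, x7=0, x8=1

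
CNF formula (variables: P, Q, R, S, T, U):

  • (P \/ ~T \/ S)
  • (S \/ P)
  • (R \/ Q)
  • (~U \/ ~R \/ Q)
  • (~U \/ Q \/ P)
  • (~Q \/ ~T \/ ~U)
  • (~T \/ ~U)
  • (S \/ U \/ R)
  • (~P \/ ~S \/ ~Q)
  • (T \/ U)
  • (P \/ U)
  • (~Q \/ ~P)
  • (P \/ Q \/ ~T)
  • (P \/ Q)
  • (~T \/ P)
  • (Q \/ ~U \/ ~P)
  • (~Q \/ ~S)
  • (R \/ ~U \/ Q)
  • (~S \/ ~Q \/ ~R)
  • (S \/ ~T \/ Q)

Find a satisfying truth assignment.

P = True, Q = False, R = True, S = True, T = True, U = False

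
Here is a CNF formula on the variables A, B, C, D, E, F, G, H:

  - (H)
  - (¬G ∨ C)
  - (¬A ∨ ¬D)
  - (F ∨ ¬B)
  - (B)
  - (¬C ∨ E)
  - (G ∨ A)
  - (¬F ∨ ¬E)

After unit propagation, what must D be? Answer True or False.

False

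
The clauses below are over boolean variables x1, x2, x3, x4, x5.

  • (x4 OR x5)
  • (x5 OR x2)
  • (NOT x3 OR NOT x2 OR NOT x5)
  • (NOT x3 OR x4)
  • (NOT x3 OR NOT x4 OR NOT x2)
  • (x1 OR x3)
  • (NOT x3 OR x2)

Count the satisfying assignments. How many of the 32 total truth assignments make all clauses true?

5

The models are:
  x1=T x2=F x3=F x4=F x5=T
  x1=T x2=F x3=F x4=T x5=T
  x1=T x2=T x3=F x4=F x5=T
  x1=T x2=T x3=F x4=T x5=F
  x1=T x2=T x3=F x4=T x5=T
That's 5 in total.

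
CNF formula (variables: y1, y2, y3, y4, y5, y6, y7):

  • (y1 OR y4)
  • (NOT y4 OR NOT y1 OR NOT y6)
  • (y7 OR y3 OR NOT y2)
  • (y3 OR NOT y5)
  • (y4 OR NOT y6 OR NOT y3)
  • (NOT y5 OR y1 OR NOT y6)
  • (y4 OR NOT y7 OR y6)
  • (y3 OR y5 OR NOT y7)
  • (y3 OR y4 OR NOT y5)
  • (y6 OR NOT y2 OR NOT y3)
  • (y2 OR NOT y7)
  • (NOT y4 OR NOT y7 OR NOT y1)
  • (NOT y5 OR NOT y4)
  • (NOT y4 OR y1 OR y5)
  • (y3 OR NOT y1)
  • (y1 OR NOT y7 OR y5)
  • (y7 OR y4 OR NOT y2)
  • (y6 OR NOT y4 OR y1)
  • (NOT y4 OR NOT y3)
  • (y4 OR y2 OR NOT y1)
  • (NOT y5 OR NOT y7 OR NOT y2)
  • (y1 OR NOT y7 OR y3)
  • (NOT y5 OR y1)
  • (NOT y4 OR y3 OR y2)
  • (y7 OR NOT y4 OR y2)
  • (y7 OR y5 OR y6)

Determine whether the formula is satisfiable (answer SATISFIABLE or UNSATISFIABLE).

UNSATISFIABLE

y4 = True:
  propagation gives y5=False, y1=True, y6=False, y7=False; an empty clause results — contradiction.
y4 = False:
  propagation gives y1=True, y3=True, y6=False, y7=False; an empty clause results — contradiction.
Every branch closes, so no satisfying assignment exists.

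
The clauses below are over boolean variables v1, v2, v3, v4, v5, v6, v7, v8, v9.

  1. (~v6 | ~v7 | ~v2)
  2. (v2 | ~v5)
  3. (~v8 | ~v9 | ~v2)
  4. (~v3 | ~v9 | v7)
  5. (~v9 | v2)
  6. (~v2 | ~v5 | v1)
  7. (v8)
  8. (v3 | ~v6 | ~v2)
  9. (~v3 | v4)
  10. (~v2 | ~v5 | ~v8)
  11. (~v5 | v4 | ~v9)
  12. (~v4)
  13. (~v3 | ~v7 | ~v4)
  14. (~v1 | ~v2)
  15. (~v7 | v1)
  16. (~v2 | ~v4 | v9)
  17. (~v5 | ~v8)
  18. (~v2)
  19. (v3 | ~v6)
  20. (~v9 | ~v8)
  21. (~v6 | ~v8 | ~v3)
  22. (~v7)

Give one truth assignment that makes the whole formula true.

v1 = T, v2 = F, v3 = F, v4 = F, v5 = F, v6 = F, v7 = F, v8 = T, v9 = F

(v8) is a unit clause, so v8 = True.
Unit propagation: (~v4) forces v4 = False.
The clause (~v3) is unit: v3 must be False.
(~v5) is a unit clause, so v5 = False.
The clause (~v2) is unit: v2 must be False.
Unit propagation: (~v9) forces v9 = False.
(~v6) is a unit clause, so v6 = False.
The clause (~v7) is unit: v7 must be False.
v1 is now unconstrained; take v1 = True.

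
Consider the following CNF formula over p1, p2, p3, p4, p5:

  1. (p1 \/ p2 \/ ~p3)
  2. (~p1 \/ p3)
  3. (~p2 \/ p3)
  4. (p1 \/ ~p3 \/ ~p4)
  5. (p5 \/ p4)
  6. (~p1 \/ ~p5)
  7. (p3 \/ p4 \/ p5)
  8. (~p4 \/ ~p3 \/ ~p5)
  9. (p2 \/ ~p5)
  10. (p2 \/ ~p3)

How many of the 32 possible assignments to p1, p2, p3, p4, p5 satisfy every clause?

3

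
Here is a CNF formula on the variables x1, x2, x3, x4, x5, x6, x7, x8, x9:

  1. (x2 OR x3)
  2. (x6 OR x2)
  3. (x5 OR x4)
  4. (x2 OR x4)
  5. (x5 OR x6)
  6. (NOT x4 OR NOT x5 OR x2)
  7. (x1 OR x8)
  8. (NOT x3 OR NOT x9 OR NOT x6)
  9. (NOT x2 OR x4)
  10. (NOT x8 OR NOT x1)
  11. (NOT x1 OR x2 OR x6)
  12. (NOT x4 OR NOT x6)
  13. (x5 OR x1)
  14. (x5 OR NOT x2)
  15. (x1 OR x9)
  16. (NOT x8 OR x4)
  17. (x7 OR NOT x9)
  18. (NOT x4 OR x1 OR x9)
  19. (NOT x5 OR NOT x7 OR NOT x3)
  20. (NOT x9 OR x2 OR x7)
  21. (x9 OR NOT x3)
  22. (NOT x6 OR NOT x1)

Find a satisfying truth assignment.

x1=False, x2=True, x3=False, x4=True, x5=True, x6=False, x7=True, x8=True, x9=True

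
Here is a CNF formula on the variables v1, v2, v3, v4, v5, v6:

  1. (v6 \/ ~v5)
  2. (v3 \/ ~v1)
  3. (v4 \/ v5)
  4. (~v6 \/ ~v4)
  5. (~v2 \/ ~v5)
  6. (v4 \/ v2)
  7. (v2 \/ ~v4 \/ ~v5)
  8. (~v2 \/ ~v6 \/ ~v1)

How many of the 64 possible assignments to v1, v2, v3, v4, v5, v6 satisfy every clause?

6

Satisfying assignments:
  v1=F v2=F v3=F v4=T v5=F v6=F
  v1=F v2=F v3=T v4=T v5=F v6=F
  v1=F v2=T v3=F v4=T v5=F v6=F
  v1=F v2=T v3=T v4=T v5=F v6=F
  v1=T v2=F v3=T v4=T v5=F v6=F
  v1=T v2=T v3=T v4=T v5=F v6=F
That's 6 in total.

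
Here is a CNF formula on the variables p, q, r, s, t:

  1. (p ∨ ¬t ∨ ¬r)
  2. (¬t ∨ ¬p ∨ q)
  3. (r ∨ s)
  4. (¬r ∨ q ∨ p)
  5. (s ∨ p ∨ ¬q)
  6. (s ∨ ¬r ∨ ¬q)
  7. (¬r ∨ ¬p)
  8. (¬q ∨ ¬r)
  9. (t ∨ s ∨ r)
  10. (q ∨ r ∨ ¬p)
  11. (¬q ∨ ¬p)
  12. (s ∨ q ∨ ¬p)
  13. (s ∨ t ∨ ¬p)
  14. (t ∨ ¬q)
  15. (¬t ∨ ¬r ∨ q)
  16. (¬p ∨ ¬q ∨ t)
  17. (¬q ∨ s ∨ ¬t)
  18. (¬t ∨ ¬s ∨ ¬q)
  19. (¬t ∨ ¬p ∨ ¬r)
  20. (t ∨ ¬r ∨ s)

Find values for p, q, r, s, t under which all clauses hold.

p=0, q=0, r=0, s=1, t=0

Check each clause:
  1. (¬t ∨ p ∨ ¬r) — ¬t is true.
  2. (q ∨ ¬p ∨ ¬t) — ¬t is true.
  3. (s ∨ r) — s is true.
  4. (¬r ∨ p ∨ q) — ¬r is true.
  5. (s ∨ p ∨ ¬q) — s is true.
  6. (¬q ∨ s ∨ ¬r) — s is true.
  7. (¬p ∨ ¬r) — ¬r is true.
  8. (¬q ∨ ¬r) — ¬r is true.
  9. (s ∨ t ∨ r) — s is true.
  10. (r ∨ ¬p ∨ q) — ¬p is true.
  11. (¬q ∨ ¬p) — ¬p is true.
  12. (s ∨ q ∨ ¬p) — s is true.
  13. (s ∨ ¬p ∨ t) — s is true.
  14. (t ∨ ¬q) — ¬q is true.
  15. (¬t ∨ q ∨ ¬r) — ¬t is true.
  16. (¬p ∨ t ∨ ¬q) — ¬p is true.
  17. (¬q ∨ s ∨ ¬t) — ¬t is true.
  18. (¬q ∨ ¬t ∨ ¬s) — ¬t is true.
  19. (¬r ∨ ¬t ∨ ¬p) — ¬t is true.
  20. (s ∨ t ∨ ¬r) — ¬r is true.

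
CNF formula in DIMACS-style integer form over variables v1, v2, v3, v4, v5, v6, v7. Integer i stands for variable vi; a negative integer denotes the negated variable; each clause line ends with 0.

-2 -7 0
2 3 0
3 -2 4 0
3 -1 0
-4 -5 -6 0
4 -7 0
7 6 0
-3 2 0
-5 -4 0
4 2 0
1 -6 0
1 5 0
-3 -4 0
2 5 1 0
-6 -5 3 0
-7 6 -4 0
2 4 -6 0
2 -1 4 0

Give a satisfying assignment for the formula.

Try v1 = True.
  then v3 is forced to True.
  then v2 is forced to True.
  then v7 is forced to False.
  then v6 is forced to True.
  then v4 is forced to False.
v5 is now unconstrained; take v5 = False.
Check each clause:
  1. (¬v7 ∨ ¬v2) — ¬v7 is true.
  2. (v3 ∨ v2) — v2 is true.
  3. (v4 ∨ ¬v2 ∨ v3) — v3 is true.
  4. (¬v1 ∨ v3) — v3 is true.
  5. (¬v4 ∨ ¬v6 ∨ ¬v5) — ¬v5 is true.
  6. (v4 ∨ ¬v7) — ¬v7 is true.
  7. (v7 ∨ v6) — v6 is true.
  8. (¬v3 ∨ v2) — v2 is true.
  9. (¬v4 ∨ ¬v5) — ¬v5 is true.
  10. (v2 ∨ v4) — v2 is true.
  11. (v1 ∨ ¬v6) — v1 is true.
  12. (v5 ∨ v1) — v1 is true.
  13. (¬v4 ∨ ¬v3) — ¬v4 is true.
  14. (v2 ∨ v1 ∨ v5) — v1 is true.
  15. (¬v6 ∨ ¬v5 ∨ v3) — v3 is true.
  16. (¬v4 ∨ v6 ∨ ¬v7) — ¬v7 is true.
  17. (v2 ∨ v4 ∨ ¬v6) — v2 is true.
  18. (v4 ∨ ¬v1 ∨ v2) — v2 is true.

v1=True, v2=True, v3=True, v4=False, v5=False, v6=True, v7=False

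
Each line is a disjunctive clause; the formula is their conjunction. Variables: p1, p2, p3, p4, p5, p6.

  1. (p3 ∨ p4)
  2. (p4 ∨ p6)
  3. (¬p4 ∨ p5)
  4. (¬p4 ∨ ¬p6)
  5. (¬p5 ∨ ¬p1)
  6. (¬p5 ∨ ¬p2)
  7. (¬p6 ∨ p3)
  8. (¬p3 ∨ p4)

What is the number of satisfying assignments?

Satisfying assignments:
  p1=F p2=F p3=F p4=T p5=T p6=F
  p1=F p2=F p3=T p4=T p5=T p6=F
Count: 2.

2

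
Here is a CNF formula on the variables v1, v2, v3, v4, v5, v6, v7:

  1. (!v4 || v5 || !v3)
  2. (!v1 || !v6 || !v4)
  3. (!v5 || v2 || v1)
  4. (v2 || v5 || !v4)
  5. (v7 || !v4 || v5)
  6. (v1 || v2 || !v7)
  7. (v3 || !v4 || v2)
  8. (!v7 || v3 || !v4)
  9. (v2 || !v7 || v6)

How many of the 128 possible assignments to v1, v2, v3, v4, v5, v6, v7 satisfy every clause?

58

Split on v4, then v2.
  v4=1, v2=1: 9 of the 32 assignments to (v1,v3,v5,v6,v7) work.
  v4=1, v2=0: remaining (v1,v3,v5,v6,v7) ∈ {(1,1,1,0,0)} — 1.
  v4=0, v2=1: v1, v3, v5, v6, v7 free → 2^5 = 32.
  v4=0, v2=0: v3 free; 8 ways for (v1,v5,v6,v7) × 2^1 = 16.
Total: 9 + 1 + 32 + 16 = 58.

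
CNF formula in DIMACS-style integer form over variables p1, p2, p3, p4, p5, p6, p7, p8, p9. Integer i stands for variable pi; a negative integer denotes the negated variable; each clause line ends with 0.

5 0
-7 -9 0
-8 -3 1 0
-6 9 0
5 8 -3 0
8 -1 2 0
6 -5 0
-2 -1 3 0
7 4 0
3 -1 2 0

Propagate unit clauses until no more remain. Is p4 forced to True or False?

True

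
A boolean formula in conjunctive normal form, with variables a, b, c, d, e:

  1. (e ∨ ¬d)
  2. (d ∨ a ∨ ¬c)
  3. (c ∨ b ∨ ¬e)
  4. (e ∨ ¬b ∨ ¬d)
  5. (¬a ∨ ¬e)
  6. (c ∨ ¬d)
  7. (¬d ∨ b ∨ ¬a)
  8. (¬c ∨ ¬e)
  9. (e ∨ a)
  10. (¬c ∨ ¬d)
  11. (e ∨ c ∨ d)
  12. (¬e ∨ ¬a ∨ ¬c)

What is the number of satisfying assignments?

3

Satisfying assignments:
  a=0 b=1 c=0 d=0 e=1
  a=1 b=0 c=1 d=0 e=0
  a=1 b=1 c=1 d=0 e=0
Count: 3.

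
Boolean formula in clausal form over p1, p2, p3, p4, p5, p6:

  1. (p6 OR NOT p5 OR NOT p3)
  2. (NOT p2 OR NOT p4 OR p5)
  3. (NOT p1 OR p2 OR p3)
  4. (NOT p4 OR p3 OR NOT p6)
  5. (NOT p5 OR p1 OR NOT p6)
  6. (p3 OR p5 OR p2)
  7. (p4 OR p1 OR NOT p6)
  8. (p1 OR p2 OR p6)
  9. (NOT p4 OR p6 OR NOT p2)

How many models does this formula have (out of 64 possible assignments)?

Case analysis on p6 and p2:
  p6=T, p2=T: 5 of the 16 assignments to (p1,p3,p4,p5) work.
  p6=T, p2=F: 5 of the 16 assignments to (p1,p3,p4,p5) work.
  p6=F, p2=T: p1 free; 3 ways for (p3,p4,p5) × 2^1 = 6.
  p6=F, p2=F: remaining (p1,p3,p4,p5) ∈ {(T,T,F,F); (T,T,T,F)} — 2.
Total: 5 + 5 + 6 + 2 = 18.

18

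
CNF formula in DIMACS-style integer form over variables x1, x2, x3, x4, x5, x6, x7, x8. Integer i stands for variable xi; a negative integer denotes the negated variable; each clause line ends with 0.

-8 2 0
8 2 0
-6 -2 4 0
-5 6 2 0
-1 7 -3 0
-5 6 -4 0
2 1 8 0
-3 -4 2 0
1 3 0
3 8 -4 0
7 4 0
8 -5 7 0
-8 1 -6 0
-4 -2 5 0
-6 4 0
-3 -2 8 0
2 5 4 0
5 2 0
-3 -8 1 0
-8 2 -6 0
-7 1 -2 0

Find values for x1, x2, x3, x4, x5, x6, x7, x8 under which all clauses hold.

x1 = True, x2 = True, x3 = True, x4 = False, x5 = True, x6 = False, x7 = True, x8 = True

Check each clause:
  1. (NOT x8 OR x2) — x2 is true.
  2. (x2 OR x8) — x8 is true.
  3. (NOT x6 OR NOT x2 OR x4) — NOT x6 is true.
  4. (x6 OR x2 OR NOT x5) — x2 is true.
  5. (x7 OR NOT x3 OR NOT x1) — x7 is true.
  6. (NOT x5 OR NOT x4 OR x6) — NOT x4 is true.
  7. (x2 OR x8 OR x1) — x8 is true.
  8. (NOT x3 OR NOT x4 OR x2) — x2 is true.
  9. (x1 OR x3) — x1 is true.
  10. (x8 OR x3 OR NOT x4) — x8 is true.
  11. (x7 OR x4) — x7 is true.
  12. (NOT x5 OR x7 OR x8) — x8 is true.
  13. (NOT x8 OR x1 OR NOT x6) — x1 is true.
  14. (NOT x2 OR x5 OR NOT x4) — NOT x4 is true.
  15. (NOT x6 OR x4) — NOT x6 is true.
  16. (x8 OR NOT x3 OR NOT x2) — x8 is true.
  17. (x5 OR x2 OR x4) — x2 is true.
  18. (x2 OR x5) — x2 is true.
  19. (x1 OR NOT x3 OR NOT x8) — x1 is true.
  20. (x2 OR NOT x6 OR NOT x8) — NOT x6 is true.
  21. (NOT x2 OR NOT x7 OR x1) — x1 is true.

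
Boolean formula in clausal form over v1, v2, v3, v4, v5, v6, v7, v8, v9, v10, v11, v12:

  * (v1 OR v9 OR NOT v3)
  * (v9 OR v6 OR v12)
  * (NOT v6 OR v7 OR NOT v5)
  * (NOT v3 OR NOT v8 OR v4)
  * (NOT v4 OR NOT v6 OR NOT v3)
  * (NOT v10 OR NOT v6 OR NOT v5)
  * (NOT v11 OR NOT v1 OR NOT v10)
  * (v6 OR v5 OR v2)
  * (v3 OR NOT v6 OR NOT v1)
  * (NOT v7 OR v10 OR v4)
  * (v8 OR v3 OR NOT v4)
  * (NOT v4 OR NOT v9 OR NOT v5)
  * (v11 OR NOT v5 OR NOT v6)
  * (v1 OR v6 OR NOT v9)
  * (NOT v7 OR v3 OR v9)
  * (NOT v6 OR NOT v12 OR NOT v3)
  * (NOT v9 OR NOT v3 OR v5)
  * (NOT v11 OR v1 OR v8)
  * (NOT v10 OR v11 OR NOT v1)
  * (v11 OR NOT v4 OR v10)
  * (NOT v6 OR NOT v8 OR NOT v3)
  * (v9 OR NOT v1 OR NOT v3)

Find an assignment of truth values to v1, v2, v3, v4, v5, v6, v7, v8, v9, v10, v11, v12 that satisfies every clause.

Set v1 = False and propagate.
For the remaining variables, v2 = False, v3 = False, v4 = False, v5 = False, v6 = True, v7 = False, v8 = True, v9 = True, v10 = False, v11 = True, v12 = False works.

v1=F, v2=F, v3=F, v4=F, v5=F, v6=T, v7=F, v8=T, v9=T, v10=F, v11=T, v12=F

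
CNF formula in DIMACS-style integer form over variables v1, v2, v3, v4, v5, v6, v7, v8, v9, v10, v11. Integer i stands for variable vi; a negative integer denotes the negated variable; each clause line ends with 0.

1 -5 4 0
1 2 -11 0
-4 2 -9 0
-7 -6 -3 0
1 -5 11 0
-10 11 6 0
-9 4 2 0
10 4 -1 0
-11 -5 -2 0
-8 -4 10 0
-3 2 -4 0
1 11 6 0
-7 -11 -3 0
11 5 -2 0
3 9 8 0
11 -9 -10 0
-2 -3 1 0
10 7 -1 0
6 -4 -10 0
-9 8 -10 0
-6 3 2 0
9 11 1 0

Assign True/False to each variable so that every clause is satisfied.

v1=1, v2=1, v3=1, v4=1, v5=0, v6=1, v7=0, v8=1, v9=0, v10=1, v11=1

Check each clause:
  1. (~v5 \/ v1 \/ v4) — v1 is true.
  2. (v2 \/ ~v11 \/ v1) — v1 is true.
  3. (~v4 \/ ~v9 \/ v2) — v2 is true.
  4. (~v7 \/ ~v6 \/ ~v3) — ~v7 is true.
  5. (v1 \/ ~v5 \/ v11) — v11 is true.
  6. (~v10 \/ v6 \/ v11) — v11 is true.
  7. (v2 \/ v4 \/ ~v9) — v2 is true.
  8. (~v1 \/ v10 \/ v4) — v10 is true.
  9. (~v2 \/ ~v5 \/ ~v11) — ~v5 is true.
  10. (~v8 \/ ~v4 \/ v10) — v10 is true.
  11. (~v3 \/ ~v4 \/ v2) — v2 is true.
  12. (v11 \/ v6 \/ v1) — v1 is true.
  13. (~v3 \/ ~v11 \/ ~v7) — ~v7 is true.
  14. (v5 \/ v11 \/ ~v2) — v11 is true.
  15. (v8 \/ v3 \/ v9) — v8 is true.
  16. (v11 \/ ~v10 \/ ~v9) — v11 is true.
  17. (~v2 \/ ~v3 \/ v1) — v1 is true.
  18. (v10 \/ v7 \/ ~v1) — v10 is true.
  19. (~v10 \/ v6 \/ ~v4) — v6 is true.
  20. (v8 \/ ~v10 \/ ~v9) — v8 is true.
  21. (~v6 \/ v3 \/ v2) — v2 is true.
  22. (v1 \/ v11 \/ v9) — v11 is true.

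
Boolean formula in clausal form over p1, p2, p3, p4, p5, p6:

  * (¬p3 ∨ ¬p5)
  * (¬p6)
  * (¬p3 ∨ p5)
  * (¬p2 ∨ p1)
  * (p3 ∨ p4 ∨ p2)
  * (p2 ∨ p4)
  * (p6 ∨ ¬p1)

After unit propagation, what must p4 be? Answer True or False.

True

(¬p6) stands alone — p6 = False.
From (p6 ∨ ¬p1) and p6 = False: p1 = False.
(p1 ∨ ¬p2): since p1 = False, the clause reduces to (¬p2). p2 = False.
From (p4 ∨ p2) and p2 = False: p4 = True.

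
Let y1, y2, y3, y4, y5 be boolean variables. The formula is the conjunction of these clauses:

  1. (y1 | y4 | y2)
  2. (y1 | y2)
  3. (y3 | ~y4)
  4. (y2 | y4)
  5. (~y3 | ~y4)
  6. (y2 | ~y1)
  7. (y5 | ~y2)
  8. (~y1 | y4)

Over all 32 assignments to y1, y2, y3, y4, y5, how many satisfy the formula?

Satisfying assignments:
  y1=F y2=T y3=F y4=F y5=T
  y1=F y2=T y3=T y4=F y5=T
Count: 2.

2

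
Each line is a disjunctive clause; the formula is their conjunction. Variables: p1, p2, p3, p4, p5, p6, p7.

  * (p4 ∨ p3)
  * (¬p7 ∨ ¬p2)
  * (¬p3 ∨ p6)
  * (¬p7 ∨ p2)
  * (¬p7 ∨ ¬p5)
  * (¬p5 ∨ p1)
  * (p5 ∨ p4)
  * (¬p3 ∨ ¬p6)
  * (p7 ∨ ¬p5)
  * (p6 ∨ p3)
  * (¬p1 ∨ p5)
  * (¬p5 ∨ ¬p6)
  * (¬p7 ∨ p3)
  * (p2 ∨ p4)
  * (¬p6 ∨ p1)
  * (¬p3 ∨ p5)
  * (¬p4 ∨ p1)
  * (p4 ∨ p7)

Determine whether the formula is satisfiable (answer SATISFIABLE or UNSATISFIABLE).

UNSATISFIABLE

p5 = True:
  propagation gives p7=False; an empty clause results — contradiction.
p5 = False:
  propagation gives p4=True, p1=False; an empty clause results — contradiction.
Every branch closes, so no satisfying assignment exists.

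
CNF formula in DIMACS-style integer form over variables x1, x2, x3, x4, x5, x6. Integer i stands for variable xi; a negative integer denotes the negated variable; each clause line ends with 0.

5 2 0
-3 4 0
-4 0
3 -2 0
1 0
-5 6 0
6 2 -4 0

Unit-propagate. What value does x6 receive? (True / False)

(NOT x4) is a unit clause: x4 = False.
(NOT x3 OR x4) with x4 = False leaves only NOT x3, so x3 = False.
(NOT x2 OR x3): since x3 = False, the clause reduces to (NOT x2). x2 = False.
In (x2 OR x5), x2 is now false; x5 must hold, so x5 = True.
(x1) stands alone — x1 = True.
In (NOT x5 OR x6), NOT x5 is now false; x6 must hold, so x6 = True.

True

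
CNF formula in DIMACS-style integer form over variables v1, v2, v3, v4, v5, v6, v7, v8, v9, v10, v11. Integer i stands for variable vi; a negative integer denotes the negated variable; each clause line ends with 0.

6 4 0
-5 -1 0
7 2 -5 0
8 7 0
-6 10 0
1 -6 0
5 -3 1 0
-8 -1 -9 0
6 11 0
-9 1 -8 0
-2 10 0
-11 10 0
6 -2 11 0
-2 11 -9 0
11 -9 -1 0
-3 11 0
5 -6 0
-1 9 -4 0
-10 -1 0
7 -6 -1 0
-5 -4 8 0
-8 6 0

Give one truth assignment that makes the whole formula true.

v1=F, v2=F, v3=F, v4=T, v5=F, v6=F, v7=T, v8=F, v9=F, v10=T, v11=T

Check each clause:
  1. (v4 \/ v6) — v4 is true.
  2. (~v5 \/ ~v1) — ~v5 is true.
  3. (v2 \/ v7 \/ ~v5) — ~v5 is true.
  4. (v7 \/ v8) — v7 is true.
  5. (v10 \/ ~v6) — v10 is true.
  6. (v1 \/ ~v6) — ~v6 is true.
  7. (~v3 \/ v5 \/ v1) — ~v3 is true.
  8. (~v1 \/ ~v8 \/ ~v9) — ~v8 is true.
  9. (v6 \/ v11) — v11 is true.
  10. (v1 \/ ~v9 \/ ~v8) — ~v8 is true.
  11. (~v2 \/ v10) — v10 is true.
  12. (~v11 \/ v10) — v10 is true.
  13. (v6 \/ v11 \/ ~v2) — v11 is true.
  14. (v11 \/ ~v9 \/ ~v2) — v11 is true.
  15. (~v9 \/ ~v1 \/ v11) — v11 is true.
  16. (v11 \/ ~v3) — v11 is true.
  17. (v5 \/ ~v6) — ~v6 is true.
  18. (~v1 \/ ~v4 \/ v9) — ~v1 is true.
  19. (~v10 \/ ~v1) — ~v1 is true.
  20. (v7 \/ ~v1 \/ ~v6) — ~v6 is true.
  21. (~v5 \/ v8 \/ ~v4) — ~v5 is true.
  22. (~v8 \/ v6) — ~v8 is true.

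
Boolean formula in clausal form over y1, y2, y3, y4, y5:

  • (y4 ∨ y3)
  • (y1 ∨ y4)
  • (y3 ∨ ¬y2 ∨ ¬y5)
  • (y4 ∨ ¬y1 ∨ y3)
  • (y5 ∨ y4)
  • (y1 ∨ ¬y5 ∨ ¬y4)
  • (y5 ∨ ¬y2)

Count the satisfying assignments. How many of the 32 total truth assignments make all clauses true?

9

Split on y4, then y5.
  y4=1, y5=1: remaining (y1,y2,y3) ∈ {(1,0,0); (1,0,1); (1,1,1)} — 3.
  y4=1, y5=0: remaining (y1,y2,y3) ∈ {(0,0,0); (0,0,1); (1,0,0); (1,0,1)} — 4.
  y4=0, y5=1: remaining (y1,y2,y3) ∈ {(1,0,1); (1,1,1)} — 2.
  y4=0, y5=0: a clause becomes empty — 0.
Total: 3 + 4 + 2 + 0 = 9.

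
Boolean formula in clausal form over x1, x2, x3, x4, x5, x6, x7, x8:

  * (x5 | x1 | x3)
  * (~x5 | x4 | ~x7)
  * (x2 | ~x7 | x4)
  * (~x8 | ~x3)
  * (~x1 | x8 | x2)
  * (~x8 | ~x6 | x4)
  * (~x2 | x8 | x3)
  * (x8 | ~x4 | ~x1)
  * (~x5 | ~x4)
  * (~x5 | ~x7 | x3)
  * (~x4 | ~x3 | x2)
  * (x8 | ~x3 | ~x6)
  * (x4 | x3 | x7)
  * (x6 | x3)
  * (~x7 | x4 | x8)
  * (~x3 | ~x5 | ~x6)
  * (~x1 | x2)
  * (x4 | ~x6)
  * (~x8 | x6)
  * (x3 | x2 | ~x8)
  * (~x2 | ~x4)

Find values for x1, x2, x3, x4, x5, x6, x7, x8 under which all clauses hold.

x1 = False  x2 = True  x3 = True  x4 = False  x5 = False  x6 = False  x7 = False  x8 = False

Check each clause:
  1. (x3 | x5 | x1) — x3 is true.
  2. (~x5 | ~x7 | x4) — ~x7 is true.
  3. (x2 | ~x7 | x4) — ~x7 is true.
  4. (~x3 | ~x8) — ~x8 is true.
  5. (x2 | ~x1 | x8) — x2 is true.
  6. (~x8 | x4 | ~x6) — ~x8 is true.
  7. (x8 | ~x2 | x3) — x3 is true.
  8. (x8 | ~x1 | ~x4) — ~x4 is true.
  9. (~x5 | ~x4) — ~x5 is true.
  10. (~x5 | ~x7 | x3) — ~x7 is true.
  11. (~x3 | x2 | ~x4) — x2 is true.
  12. (~x3 | ~x6 | x8) — ~x6 is true.
  13. (x3 | x7 | x4) — x3 is true.
  14. (x6 | x3) — x3 is true.
  15. (x4 | x8 | ~x7) — ~x7 is true.
  16. (~x6 | ~x3 | ~x5) — ~x6 is true.
  17. (x2 | ~x1) — x2 is true.
  18. (x4 | ~x6) — ~x6 is true.
  19. (~x8 | x6) — ~x8 is true.
  20. (~x8 | x2 | x3) — ~x8 is true.
  21. (~x4 | ~x2) — ~x4 is true.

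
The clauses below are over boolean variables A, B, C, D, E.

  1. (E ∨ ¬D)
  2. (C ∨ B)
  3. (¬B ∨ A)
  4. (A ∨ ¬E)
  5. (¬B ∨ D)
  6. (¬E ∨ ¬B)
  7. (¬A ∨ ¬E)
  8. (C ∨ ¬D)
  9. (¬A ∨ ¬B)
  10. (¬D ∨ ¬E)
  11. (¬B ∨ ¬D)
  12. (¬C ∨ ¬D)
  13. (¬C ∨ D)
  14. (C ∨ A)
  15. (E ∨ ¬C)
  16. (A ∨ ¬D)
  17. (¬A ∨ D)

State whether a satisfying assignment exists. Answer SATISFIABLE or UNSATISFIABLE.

UNSATISFIABLE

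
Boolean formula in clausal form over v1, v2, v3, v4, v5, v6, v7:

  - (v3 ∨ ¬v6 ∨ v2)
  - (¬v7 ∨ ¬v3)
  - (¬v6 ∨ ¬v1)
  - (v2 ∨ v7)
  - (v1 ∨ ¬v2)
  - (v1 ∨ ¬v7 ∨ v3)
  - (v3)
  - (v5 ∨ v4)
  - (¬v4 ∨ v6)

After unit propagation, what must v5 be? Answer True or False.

True

(v3) is a unit clause: v3 = True.
(¬v3 ∨ ¬v7): since v3 = True, the clause reduces to (¬v7). v7 = False.
(v7 ∨ v2): since v7 = False, the clause reduces to (v2). v2 = True.
(v1 ∨ ¬v2) with v2 = True leaves only v1, so v1 = True.
In (¬v6 ∨ ¬v1), ¬v1 is now false; ¬v6 must hold, so v6 = False.
From (¬v4 ∨ v6) and v6 = False: v4 = False.
(v4 ∨ v5) with v4 = False leaves only v5, so v5 = True.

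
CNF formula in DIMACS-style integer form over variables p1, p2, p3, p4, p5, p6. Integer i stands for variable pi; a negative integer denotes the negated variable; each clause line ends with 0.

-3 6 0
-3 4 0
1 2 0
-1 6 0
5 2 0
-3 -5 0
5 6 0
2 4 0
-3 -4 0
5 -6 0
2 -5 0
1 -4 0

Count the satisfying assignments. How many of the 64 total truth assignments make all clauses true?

The models are:
  p1=0 p2=1 p3=0 p4=0 p5=1 p6=0
  p1=0 p2=1 p3=0 p4=0 p5=1 p6=1
  p1=1 p2=1 p3=0 p4=0 p5=1 p6=1
  p1=1 p2=1 p3=0 p4=1 p5=1 p6=1
That's 4 in total.

4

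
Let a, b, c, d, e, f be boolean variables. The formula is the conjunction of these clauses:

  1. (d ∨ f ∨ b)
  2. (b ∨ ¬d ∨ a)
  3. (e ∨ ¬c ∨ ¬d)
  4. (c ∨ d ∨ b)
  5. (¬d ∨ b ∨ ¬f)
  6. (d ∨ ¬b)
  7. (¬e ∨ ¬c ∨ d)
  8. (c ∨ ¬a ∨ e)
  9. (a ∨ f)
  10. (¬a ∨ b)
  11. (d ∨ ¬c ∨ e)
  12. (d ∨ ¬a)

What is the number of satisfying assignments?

7

Split on d, then b.
  d=1, b=1: 7 of the 16 assignments to (a,c,e,f) work.
  d=1, b=0: a clause becomes empty — 0.
  d=0, b=1: a clause becomes empty — 0.
  d=0, b=0: a clause becomes empty — 0.
Total: 7 + 0 + 0 + 0 = 7.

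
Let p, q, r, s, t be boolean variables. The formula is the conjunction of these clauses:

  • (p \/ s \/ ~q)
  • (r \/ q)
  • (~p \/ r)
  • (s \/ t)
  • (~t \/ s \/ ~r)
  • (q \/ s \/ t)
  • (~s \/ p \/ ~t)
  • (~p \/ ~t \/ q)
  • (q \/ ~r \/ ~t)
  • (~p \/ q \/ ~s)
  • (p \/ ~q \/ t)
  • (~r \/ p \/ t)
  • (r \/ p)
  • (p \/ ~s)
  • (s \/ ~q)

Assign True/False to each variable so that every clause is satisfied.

p = True, q = True, r = True, s = True, t = True

Check each clause:
  1. (~q \/ s \/ p) — p is true.
  2. (q \/ r) — q is true.
  3. (~p \/ r) — r is true.
  4. (t \/ s) — s is true.
  5. (~t \/ s \/ ~r) — s is true.
  6. (s \/ q \/ t) — q is true.
  7. (p \/ ~s \/ ~t) — p is true.
  8. (q \/ ~t \/ ~p) — q is true.
  9. (~t \/ q \/ ~r) — q is true.
  10. (q \/ ~p \/ ~s) — q is true.
  11. (~q \/ t \/ p) — p is true.
  12. (t \/ p \/ ~r) — p is true.
  13. (r \/ p) — p is true.
  14. (~s \/ p) — p is true.
  15. (~q \/ s) — s is true.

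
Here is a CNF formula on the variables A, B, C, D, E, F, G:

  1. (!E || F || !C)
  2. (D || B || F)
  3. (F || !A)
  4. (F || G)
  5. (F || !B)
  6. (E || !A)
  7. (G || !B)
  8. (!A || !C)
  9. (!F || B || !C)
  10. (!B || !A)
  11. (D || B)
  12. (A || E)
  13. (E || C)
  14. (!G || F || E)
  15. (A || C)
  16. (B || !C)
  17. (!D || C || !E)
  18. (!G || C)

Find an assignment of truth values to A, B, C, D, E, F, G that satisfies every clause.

A = False, B = True, C = True, D = False, E = True, F = True, G = True

Branch on A: take A = False.
  then E is forced to True.
  then C is forced to True.
  then F is forced to True.
  then B is forced to True.
  then G is forced to True.
D is now unconstrained; take D = False.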